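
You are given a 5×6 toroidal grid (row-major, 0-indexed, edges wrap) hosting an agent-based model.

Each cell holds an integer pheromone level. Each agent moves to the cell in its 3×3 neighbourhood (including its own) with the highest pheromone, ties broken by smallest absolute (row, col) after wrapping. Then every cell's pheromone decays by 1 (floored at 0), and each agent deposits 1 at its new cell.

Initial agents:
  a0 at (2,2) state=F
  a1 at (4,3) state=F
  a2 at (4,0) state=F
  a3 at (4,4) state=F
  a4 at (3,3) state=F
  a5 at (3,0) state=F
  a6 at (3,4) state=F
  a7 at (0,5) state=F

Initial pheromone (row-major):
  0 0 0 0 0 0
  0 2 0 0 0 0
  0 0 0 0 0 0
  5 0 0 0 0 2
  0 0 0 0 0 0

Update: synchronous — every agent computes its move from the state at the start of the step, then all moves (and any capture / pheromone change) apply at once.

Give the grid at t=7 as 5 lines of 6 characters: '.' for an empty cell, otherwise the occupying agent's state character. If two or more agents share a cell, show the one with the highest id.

......
.F....
......
F.....
......

t=1: a0@(1,1) a1@(0,2) a2@(3,0) a3@(3,5) a4@(2,2) a5@(3,0) a6@(3,5) a7@(0,0) | pheromone: 1 0 1 0 0 0 / 0 2 0 0 0 0 / 0 0 1 0 0 0 / 6 0 0 0 0 3 / 0 0 0 0 0 0
t=2: a0@(1,1) a1@(1,1) a2@(3,0) a3@(3,0) a4@(1,1) a5@(3,0) a6@(3,0) a7@(1,1) | pheromone: 0 0 0 0 0 0 / 0 5 0 0 0 0 / 0 0 0 0 0 0 / 9 0 0 0 0 2 / 0 0 0 0 0 0
t=3: a0@(1,1) a1@(1,1) a2@(3,0) a3@(3,0) a4@(1,1) a5@(3,0) a6@(3,0) a7@(1,1) | pheromone: 0 0 0 0 0 0 / 0 8 0 0 0 0 / 0 0 0 0 0 0 / 12 0 0 0 0 1 / 0 0 0 0 0 0
t=4: a0@(1,1) a1@(1,1) a2@(3,0) a3@(3,0) a4@(1,1) a5@(3,0) a6@(3,0) a7@(1,1) | pheromone: 0 0 0 0 0 0 / 0 11 0 0 0 0 / 0 0 0 0 0 0 / 15 0 0 0 0 0 / 0 0 0 0 0 0
t=5: a0@(1,1) a1@(1,1) a2@(3,0) a3@(3,0) a4@(1,1) a5@(3,0) a6@(3,0) a7@(1,1) | pheromone: 0 0 0 0 0 0 / 0 14 0 0 0 0 / 0 0 0 0 0 0 / 18 0 0 0 0 0 / 0 0 0 0 0 0
t=6: a0@(1,1) a1@(1,1) a2@(3,0) a3@(3,0) a4@(1,1) a5@(3,0) a6@(3,0) a7@(1,1) | pheromone: 0 0 0 0 0 0 / 0 17 0 0 0 0 / 0 0 0 0 0 0 / 21 0 0 0 0 0 / 0 0 0 0 0 0
t=7: a0@(1,1) a1@(1,1) a2@(3,0) a3@(3,0) a4@(1,1) a5@(3,0) a6@(3,0) a7@(1,1) | pheromone: 0 0 0 0 0 0 / 0 20 0 0 0 0 / 0 0 0 0 0 0 / 24 0 0 0 0 0 / 0 0 0 0 0 0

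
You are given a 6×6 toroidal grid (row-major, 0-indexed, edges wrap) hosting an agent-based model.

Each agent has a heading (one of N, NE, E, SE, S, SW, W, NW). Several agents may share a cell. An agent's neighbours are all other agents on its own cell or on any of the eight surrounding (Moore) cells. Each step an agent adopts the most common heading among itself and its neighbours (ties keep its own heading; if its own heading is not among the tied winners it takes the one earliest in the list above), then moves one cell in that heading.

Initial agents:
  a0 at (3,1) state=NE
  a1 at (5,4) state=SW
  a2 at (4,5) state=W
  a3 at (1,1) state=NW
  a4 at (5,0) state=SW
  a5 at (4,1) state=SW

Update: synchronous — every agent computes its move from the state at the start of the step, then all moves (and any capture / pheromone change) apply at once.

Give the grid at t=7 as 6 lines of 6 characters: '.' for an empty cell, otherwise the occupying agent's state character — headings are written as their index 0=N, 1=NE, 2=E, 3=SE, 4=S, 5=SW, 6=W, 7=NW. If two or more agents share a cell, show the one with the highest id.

5..555
......
......
......
......
5...5.

t=1: a0@(2,2):NE a1@(0,3):SW a2@(5,4):SW a3@(0,0):NW a4@(0,5):SW a5@(5,0):SW
t=2: a0@(1,3):NE a1@(1,2):SW a2@(0,3):SW a3@(1,5):SW a4@(1,4):SW a5@(0,5):SW
t=3: a0@(2,2):SW a1@(2,1):SW a2@(1,2):SW a3@(2,4):SW a4@(2,3):SW a5@(1,4):SW
t=4: a0@(3,1):SW a1@(3,0):SW a2@(2,1):SW a3@(3,3):SW a4@(3,2):SW a5@(2,3):SW
t=5: a0@(4,0):SW a1@(4,5):SW a2@(3,0):SW a3@(4,2):SW a4@(4,1):SW a5@(3,2):SW
t=6: a0@(5,5):SW a1@(5,4):SW a2@(4,5):SW a3@(5,1):SW a4@(5,0):SW a5@(4,1):SW
t=7: a0@(0,4):SW a1@(0,3):SW a2@(5,4):SW a3@(0,0):SW a4@(0,5):SW a5@(5,0):SW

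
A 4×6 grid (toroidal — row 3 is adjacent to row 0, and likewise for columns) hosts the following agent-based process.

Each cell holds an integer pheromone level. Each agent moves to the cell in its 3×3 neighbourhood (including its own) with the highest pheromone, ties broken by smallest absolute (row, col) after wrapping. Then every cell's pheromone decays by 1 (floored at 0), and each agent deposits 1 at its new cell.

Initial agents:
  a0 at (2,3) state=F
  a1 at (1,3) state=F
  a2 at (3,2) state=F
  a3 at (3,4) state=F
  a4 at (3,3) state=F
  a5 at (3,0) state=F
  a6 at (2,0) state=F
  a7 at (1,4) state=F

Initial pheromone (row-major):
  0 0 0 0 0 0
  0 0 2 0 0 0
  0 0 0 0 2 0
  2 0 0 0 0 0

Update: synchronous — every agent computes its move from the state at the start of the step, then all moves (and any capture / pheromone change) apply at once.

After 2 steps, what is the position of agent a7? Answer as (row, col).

t=1: a0@(1,2) a1@(1,2) a2@(0,1) a3@(2,4) a4@(2,4) a5@(3,0) a6@(3,0) a7@(2,4) | pheromone: 0 1 0 0 0 0 / 0 0 3 0 0 0 / 0 0 0 0 4 0 / 3 0 0 0 0 0
t=2: a0@(1,2) a1@(1,2) a2@(1,2) a3@(2,4) a4@(2,4) a5@(3,0) a6@(3,0) a7@(2,4) | pheromone: 0 0 0 0 0 0 / 0 0 5 0 0 0 / 0 0 0 0 6 0 / 4 0 0 0 0 0

(2, 4)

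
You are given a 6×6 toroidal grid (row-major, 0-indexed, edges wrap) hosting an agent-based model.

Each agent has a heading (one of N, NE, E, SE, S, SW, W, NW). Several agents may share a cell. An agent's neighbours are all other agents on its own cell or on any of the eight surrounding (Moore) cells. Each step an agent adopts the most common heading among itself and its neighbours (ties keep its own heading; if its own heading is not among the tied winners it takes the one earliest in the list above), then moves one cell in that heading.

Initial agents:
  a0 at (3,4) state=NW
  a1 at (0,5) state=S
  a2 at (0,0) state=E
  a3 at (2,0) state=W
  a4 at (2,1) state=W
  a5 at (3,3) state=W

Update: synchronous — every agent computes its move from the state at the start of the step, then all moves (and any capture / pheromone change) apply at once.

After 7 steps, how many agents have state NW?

t=1: a0@(2,3):NW a1@(1,5):S a2@(0,1):E a3@(2,5):W a4@(2,0):W a5@(3,2):W
t=2: a0@(1,2):NW a1@(1,4):W a2@(0,2):E a3@(2,4):W a4@(2,5):W a5@(3,1):W
t=3: a0@(0,1):NW a1@(1,3):W a2@(0,3):E a3@(2,3):W a4@(2,4):W a5@(3,0):W
t=4: a0@(5,0):NW a1@(1,2):W a2@(0,4):E a3@(2,2):W a4@(2,3):W a5@(3,5):W
t=5: a0@(4,5):NW a1@(1,1):W a2@(0,5):E a3@(2,1):W a4@(2,2):W a5@(3,4):W
t=6: a0@(3,4):NW a1@(1,0):W a2@(0,0):E a3@(2,0):W a4@(2,1):W a5@(3,3):W
t=7: a0@(2,3):NW a1@(1,5):W a2@(0,1):E a3@(2,5):W a4@(2,0):W a5@(3,2):W

1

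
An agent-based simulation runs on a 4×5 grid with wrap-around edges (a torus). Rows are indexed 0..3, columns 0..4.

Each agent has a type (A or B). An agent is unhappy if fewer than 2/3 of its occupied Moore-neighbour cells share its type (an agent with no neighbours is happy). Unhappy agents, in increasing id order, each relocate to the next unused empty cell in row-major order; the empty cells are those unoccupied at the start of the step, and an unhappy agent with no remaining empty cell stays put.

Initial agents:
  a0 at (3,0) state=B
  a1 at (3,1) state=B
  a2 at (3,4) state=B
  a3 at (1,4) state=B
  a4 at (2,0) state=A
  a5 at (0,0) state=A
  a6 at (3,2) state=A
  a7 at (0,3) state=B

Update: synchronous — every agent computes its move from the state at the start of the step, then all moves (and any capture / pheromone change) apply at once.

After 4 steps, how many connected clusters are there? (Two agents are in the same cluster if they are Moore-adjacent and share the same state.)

t=1: a0@(0,1):B a1@(0,2):B a2@(0,4):B a3@(1,0):B a4@(1,1):A a5@(1,2):A a6@(1,3):A a7@(0,3):B
t=2: a0@(0,0):B a1@(1,4):B a2@(0,4):B a3@(1,0):B a4@(2,0):A a5@(2,1):A a6@(2,2):A a7@(2,3):B
t=3: a0@(0,0):B a1@(1,4):B a2@(0,4):B a3@(0,1):B a4@(0,2):A a5@(2,1):A a6@(0,3):A a7@(1,1):B
t=4: a0@(0,0):B a1@(1,4):B a2@(0,4):B a3@(0,1):B a4@(1,0):A a5@(1,2):A a6@(1,3):A a7@(2,0):B

3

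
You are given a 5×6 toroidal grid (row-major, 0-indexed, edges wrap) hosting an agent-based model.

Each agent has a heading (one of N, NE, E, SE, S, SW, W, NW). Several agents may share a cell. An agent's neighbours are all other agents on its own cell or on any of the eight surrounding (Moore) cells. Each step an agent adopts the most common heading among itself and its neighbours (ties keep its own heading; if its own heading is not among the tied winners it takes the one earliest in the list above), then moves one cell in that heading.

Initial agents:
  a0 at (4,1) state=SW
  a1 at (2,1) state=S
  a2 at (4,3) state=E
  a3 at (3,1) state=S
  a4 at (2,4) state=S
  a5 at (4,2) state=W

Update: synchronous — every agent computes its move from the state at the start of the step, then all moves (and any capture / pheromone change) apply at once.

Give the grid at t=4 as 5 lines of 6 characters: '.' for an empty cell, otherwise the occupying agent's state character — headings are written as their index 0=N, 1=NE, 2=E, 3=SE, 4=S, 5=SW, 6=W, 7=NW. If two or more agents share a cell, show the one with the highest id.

t=1: a0@(0,0):SW a1@(3,1):S a2@(4,4):E a3@(4,1):S a4@(3,4):S a5@(4,1):W
t=2: a0@(1,5):SW a1@(4,1):S a2@(4,5):E a3@(0,1):S a4@(4,4):S a5@(0,1):S
t=3: a0@(2,4):SW a1@(0,1):S a2@(4,0):E a3@(1,1):S a4@(0,4):S a5@(1,1):S
t=4: a0@(3,3):SW a1@(1,1):S a2@(4,1):E a3@(2,1):S a4@(1,4):S a5@(2,1):S

......
.4..4.
.4....
...5..
.2....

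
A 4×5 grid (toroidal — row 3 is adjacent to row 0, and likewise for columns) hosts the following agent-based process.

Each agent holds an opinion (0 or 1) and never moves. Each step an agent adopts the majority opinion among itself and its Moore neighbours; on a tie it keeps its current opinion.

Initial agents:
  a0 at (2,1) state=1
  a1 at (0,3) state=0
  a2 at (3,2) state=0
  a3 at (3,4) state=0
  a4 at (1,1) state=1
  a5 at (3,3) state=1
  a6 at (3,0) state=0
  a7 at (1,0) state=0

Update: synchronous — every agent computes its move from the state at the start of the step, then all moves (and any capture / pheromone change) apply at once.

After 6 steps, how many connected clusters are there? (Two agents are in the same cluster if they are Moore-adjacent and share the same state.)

2

t=1: a0@(2,1):0 a1@(0,3):0 a2@(3,2):0 a3@(3,4):0 a4@(1,1):1 a5@(3,3):0 a6@(3,0):0 a7@(1,0):1
t=2: (unchanged — steady state)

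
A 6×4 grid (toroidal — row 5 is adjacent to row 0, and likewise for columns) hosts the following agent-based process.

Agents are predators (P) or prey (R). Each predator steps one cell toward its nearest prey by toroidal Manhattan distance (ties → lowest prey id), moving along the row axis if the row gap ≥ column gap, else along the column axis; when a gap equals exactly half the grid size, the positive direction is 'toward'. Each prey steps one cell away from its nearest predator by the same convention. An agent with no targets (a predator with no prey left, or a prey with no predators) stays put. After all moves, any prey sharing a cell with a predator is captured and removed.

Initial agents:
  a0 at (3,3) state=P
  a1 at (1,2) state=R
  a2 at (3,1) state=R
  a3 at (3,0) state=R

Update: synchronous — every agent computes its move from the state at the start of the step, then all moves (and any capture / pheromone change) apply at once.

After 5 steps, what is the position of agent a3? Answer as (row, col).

t=1: a0@(3,0):P a1@(0,2):R a3@(3,1):R
t=2: a0@(3,1):P a1@(5,2):R a3@(3,2):R
t=3: a0@(3,2):P a1@(0,2):R a3@(3,3):R
t=4: a0@(3,3):P a1@(5,2):R a3@(3,0):R
t=5: a0@(3,0):P a1@(0,2):R a3@(3,1):R

(3, 1)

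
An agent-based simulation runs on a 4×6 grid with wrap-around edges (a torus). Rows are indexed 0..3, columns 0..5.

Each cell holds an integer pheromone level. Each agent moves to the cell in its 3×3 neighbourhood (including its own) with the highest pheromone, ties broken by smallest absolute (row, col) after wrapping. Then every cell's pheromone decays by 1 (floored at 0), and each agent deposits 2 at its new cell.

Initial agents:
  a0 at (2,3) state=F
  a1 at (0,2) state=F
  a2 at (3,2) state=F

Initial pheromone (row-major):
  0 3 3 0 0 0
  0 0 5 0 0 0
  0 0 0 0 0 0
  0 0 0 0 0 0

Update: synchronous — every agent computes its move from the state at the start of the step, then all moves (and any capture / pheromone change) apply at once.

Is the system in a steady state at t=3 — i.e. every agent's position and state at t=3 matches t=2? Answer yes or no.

t=1: a0@(1,2) a1@(1,2) a2@(0,1) | pheromone: 0 4 2 0 0 0 / 0 0 8 0 0 0 / 0 0 0 0 0 0 / 0 0 0 0 0 0
t=2: a0@(1,2) a1@(1,2) a2@(1,2) | pheromone: 0 3 1 0 0 0 / 0 0 13 0 0 0 / 0 0 0 0 0 0 / 0 0 0 0 0 0
t=3: a0@(1,2) a1@(1,2) a2@(1,2) | pheromone: 0 2 0 0 0 0 / 0 0 18 0 0 0 / 0 0 0 0 0 0 / 0 0 0 0 0 0

yes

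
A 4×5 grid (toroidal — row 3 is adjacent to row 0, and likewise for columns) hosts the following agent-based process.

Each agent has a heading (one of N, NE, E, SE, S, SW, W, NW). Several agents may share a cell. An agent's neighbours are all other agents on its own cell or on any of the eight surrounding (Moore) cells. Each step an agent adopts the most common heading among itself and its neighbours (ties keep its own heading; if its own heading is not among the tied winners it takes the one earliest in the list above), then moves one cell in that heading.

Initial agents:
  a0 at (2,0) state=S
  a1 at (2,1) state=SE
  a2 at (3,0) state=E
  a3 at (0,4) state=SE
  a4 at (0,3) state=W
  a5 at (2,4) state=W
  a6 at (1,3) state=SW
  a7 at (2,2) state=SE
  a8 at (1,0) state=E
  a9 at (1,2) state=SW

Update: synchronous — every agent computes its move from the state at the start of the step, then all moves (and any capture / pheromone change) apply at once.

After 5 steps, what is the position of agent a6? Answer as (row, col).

(2, 3)

t=1: a0@(2,1):E a1@(3,2):SE a2@(0,1):SE a3@(0,0):E a4@(1,2):SW a5@(2,0):E a6@(2,2):SW a7@(3,3):SE a8@(2,1):SE a9@(2,1):SW
t=2: a0@(3,0):SW a1@(0,3):SE a2@(1,2):SE a3@(0,1):E a4@(2,1):SW a5@(2,1):E a6@(3,1):SW a7@(0,4):SE a8@(3,0):SW a9@(3,0):SW
t=3: a0@(0,4):SW a1@(1,4):SE a2@(2,3):SE a3@(1,0):SW a4@(3,0):SW a5@(3,0):SW a6@(0,0):SW a7@(1,3):SW a8@(0,4):SW a9@(0,4):SW
t=4: a0@(1,3):SW a1@(2,3):SW a2@(3,4):SE a3@(2,4):SW a4@(0,4):SW a5@(0,4):SW a6@(1,4):SW a7@(2,2):SW a8@(1,3):SW a9@(1,3):SW
t=5: a0@(2,2):SW a1@(3,2):SW a2@(0,3):SW a3@(3,3):SW a4@(1,3):SW a5@(1,3):SW a6@(2,3):SW a7@(3,1):SW a8@(2,2):SW a9@(2,2):SW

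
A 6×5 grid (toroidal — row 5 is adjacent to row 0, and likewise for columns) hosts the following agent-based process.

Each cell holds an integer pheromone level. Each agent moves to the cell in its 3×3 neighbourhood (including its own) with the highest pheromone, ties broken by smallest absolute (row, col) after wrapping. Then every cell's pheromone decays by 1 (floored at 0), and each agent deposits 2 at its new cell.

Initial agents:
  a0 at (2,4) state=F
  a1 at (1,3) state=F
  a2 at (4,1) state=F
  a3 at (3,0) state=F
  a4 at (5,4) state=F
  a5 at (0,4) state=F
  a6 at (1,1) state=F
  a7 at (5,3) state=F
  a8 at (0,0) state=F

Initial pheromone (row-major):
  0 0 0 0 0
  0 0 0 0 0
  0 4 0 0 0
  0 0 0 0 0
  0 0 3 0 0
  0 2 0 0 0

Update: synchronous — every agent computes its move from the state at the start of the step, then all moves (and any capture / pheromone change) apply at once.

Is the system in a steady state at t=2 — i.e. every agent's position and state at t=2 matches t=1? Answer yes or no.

no

t=1: a0@(1,0) a1@(0,2) a2@(4,2) a3@(2,1) a4@(0,0) a5@(0,0) a6@(2,1) a7@(4,2) a8@(5,1) | pheromone: 4 0 2 0 0 / 2 0 0 0 0 / 0 7 0 0 0 / 0 0 0 0 0 / 0 0 6 0 0 / 0 3 0 0 0
t=2: a0@(2,1) a1@(5,1) a2@(4,2) a3@(2,1) a4@(0,0) a5@(0,0) a6@(2,1) a7@(4,2) a8@(4,2) | pheromone: 7 0 1 0 0 / 1 0 0 0 0 / 0 12 0 0 0 / 0 0 0 0 0 / 0 0 11 0 0 / 0 4 0 0 0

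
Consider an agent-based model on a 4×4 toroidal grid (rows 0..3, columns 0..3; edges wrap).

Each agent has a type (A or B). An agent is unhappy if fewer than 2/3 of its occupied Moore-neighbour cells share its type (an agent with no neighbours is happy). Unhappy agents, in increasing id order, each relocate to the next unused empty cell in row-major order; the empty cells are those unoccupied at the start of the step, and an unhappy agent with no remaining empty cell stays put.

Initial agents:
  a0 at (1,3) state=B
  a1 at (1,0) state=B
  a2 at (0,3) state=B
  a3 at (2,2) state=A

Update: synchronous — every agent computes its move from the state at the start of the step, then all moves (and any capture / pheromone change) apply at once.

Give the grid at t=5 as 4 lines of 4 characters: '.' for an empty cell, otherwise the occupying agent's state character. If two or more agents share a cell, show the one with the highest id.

A..B
B..B
....
....

t=1: a0@(1,3):B a1@(1,0):B a2@(0,3):B a3@(0,0):A
t=2: a0@(1,3):B a1@(1,0):B a2@(0,3):B a3@(0,1):A
t=3: a0@(1,3):B a1@(1,0):B a2@(0,3):B a3@(0,0):A
t=4: a0@(1,3):B a1@(1,0):B a2@(0,3):B a3@(0,1):A
t=5: a0@(1,3):B a1@(1,0):B a2@(0,3):B a3@(0,0):A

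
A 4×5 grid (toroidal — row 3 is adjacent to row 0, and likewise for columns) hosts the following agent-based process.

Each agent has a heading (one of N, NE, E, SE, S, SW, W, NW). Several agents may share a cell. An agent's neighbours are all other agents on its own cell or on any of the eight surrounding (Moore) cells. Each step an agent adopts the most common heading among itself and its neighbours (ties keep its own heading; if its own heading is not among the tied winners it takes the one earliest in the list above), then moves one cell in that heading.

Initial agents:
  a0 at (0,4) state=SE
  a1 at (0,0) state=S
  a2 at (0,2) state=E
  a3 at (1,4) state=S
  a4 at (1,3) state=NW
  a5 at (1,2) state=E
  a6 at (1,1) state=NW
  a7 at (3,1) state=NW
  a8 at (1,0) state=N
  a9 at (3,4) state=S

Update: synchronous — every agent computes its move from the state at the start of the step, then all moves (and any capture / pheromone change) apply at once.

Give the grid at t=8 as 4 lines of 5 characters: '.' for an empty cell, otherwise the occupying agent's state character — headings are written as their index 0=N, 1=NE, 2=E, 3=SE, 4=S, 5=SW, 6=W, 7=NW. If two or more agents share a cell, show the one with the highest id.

4...4
4...4
.....
...44

t=1: a0@(1,4):S a1@(1,0):S a2@(3,1):NW a3@(2,4):S a4@(1,4):E a5@(1,3):E a6@(1,2):E a7@(2,0):NW a8@(2,0):S a9@(0,4):S
t=2: a0@(2,4):S a1@(2,0):S a2@(2,0):NW a3@(3,4):S a4@(2,4):S a5@(1,4):E a6@(1,3):E a7@(3,0):S a8@(3,0):S a9@(1,4):S
t=3: a0@(3,4):S a1@(3,0):S a2@(3,0):S a3@(0,4):S a4@(3,4):S a5@(2,4):S a6@(2,3):S a7@(0,0):S a8@(0,0):S a9@(2,4):S
t=4: a0@(0,4):S a1@(0,0):S a2@(0,0):S a3@(1,4):S a4@(0,4):S a5@(3,4):S a6@(3,3):S a7@(1,0):S a8@(1,0):S a9@(3,4):S
t=5: a0@(1,4):S a1@(1,0):S a2@(1,0):S a3@(2,4):S a4@(1,4):S a5@(0,4):S a6@(0,3):S a7@(2,0):S a8@(2,0):S a9@(0,4):S
t=6: a0@(2,4):S a1@(2,0):S a2@(2,0):S a3@(3,4):S a4@(2,4):S a5@(1,4):S a6@(1,3):S a7@(3,0):S a8@(3,0):S a9@(1,4):S
t=7: a0@(3,4):S a1@(3,0):S a2@(3,0):S a3@(0,4):S a4@(3,4):S a5@(2,4):S a6@(2,3):S a7@(0,0):S a8@(0,0):S a9@(2,4):S
t=8: a0@(0,4):S a1@(0,0):S a2@(0,0):S a3@(1,4):S a4@(0,4):S a5@(3,4):S a6@(3,3):S a7@(1,0):S a8@(1,0):S a9@(3,4):S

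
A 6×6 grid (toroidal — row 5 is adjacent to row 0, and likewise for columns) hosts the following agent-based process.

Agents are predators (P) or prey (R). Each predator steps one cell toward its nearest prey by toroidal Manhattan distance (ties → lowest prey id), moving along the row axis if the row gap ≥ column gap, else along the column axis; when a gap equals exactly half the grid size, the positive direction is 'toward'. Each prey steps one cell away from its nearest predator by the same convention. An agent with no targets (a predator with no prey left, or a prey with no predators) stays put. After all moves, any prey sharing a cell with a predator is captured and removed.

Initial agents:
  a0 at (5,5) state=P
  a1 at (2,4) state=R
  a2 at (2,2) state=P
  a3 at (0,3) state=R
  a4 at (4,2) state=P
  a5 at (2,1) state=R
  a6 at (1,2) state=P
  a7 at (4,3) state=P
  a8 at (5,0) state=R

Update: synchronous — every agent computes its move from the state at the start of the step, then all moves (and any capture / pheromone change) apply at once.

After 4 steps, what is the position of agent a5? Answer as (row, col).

(2, 3)

t=1: a0@(5,0):P a1@(2,5):R a2@(2,1):P a4@(5,2):P a5@(2,0):R a6@(0,2):P a7@(5,3):P a8@(5,1):R
t=2: a0@(5,1):P a1@(2,4):R a2@(2,0):P a4@(5,1):P a5@(2,5):R a6@(5,2):P a7@(5,2):P
t=3: a0@(0,1):P a1@(2,3):R a2@(2,5):P a4@(0,1):P a5@(2,4):R a6@(0,2):P a7@(0,2):P
t=4: a0@(1,1):P a1@(2,2):R a2@(2,4):P a4@(1,1):P a5@(2,3):R a6@(1,2):P a7@(1,2):P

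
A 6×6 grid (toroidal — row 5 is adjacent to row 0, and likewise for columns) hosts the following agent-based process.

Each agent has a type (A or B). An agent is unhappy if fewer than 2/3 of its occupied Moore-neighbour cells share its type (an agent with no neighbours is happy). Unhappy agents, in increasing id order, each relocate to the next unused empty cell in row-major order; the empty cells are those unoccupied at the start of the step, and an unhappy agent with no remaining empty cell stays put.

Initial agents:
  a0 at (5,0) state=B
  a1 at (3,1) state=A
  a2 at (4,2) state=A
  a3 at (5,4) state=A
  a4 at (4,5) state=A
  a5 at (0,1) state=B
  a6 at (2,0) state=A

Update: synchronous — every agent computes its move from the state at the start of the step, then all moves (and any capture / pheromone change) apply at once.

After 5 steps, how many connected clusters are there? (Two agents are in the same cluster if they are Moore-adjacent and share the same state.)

t=1: a0@(0,0):B a1@(3,1):A a2@(4,2):A a3@(5,4):A a4@(0,2):A a5@(0,1):B a6@(2,0):A
t=2: a0@(0,0):B a1@(3,1):A a2@(4,2):A a3@(5,4):A a4@(0,3):A a5@(0,4):B a6@(2,0):A
t=3: a0@(0,0):B a1@(3,1):A a2@(4,2):A a3@(0,1):A a4@(0,2):A a5@(0,5):B a6@(2,0):A
t=4: a0@(0,3):B a1@(3,1):A a2@(4,2):A a3@(0,4):A a4@(0,2):A a5@(0,5):B a6@(2,0):A
t=5: a0@(0,0):B a1@(3,1):A a2@(4,2):A a3@(0,1):A a4@(1,0):A a5@(1,1):B a6@(2,0):A

2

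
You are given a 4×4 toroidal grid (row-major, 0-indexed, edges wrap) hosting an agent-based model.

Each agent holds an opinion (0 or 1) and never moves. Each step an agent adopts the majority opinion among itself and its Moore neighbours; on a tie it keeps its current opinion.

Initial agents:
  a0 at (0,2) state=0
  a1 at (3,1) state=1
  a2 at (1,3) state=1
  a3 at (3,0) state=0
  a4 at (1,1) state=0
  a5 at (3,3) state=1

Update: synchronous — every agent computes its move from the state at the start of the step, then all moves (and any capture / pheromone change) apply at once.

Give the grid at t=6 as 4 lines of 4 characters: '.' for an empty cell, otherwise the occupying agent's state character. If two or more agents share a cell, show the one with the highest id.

t=1: a0@(0,2):1 a1@(3,1):0 a2@(1,3):1 a3@(3,0):1 a4@(1,1):0 a5@(3,3):0
t=2: a0@(0,2):0 a1@(3,1):1 a2@(1,3):1 a3@(3,0):0 a4@(1,1):0 a5@(3,3):1
t=3: a0@(0,2):1 a1@(3,1):0 a2@(1,3):1 a3@(3,0):1 a4@(1,1):0 a5@(3,3):0
t=4: a0@(0,2):0 a1@(3,1):1 a2@(1,3):1 a3@(3,0):0 a4@(1,1):0 a5@(3,3):1
t=5: a0@(0,2):1 a1@(3,1):0 a2@(1,3):1 a3@(3,0):1 a4@(1,1):0 a5@(3,3):0
t=6: a0@(0,2):0 a1@(3,1):1 a2@(1,3):1 a3@(3,0):0 a4@(1,1):0 a5@(3,3):1

..0.
.0.1
....
01.1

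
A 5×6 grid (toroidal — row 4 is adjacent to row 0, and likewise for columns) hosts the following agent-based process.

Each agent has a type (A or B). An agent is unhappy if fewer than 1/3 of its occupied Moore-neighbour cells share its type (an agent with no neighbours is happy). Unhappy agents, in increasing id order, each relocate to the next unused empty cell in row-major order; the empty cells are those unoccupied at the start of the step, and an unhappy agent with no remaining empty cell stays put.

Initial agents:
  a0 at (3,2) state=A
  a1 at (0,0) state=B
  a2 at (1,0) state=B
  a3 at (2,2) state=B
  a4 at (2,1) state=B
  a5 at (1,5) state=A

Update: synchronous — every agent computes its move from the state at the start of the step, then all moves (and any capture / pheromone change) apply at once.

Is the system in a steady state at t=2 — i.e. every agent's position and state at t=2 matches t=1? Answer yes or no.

yes

t=1: a0@(0,1):A a1@(0,0):B a2@(1,0):B a3@(2,2):B a4@(2,1):B a5@(0,2):A
t=2: (unchanged — steady state)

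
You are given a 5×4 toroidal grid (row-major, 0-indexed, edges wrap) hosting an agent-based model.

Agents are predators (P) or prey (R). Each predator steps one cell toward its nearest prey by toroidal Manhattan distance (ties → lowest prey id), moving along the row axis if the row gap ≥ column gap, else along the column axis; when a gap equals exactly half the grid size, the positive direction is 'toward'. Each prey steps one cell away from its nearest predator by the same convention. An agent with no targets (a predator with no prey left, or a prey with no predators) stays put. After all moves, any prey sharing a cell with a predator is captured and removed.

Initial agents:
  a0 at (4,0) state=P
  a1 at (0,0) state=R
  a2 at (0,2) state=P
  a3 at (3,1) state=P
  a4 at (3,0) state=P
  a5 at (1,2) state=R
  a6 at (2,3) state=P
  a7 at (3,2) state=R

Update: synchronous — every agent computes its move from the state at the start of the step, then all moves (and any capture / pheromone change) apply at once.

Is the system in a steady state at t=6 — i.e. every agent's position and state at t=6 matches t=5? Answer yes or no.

t=1: a0@(0,0):P a1@(1,0):R a2@(1,2):P a3@(3,2):P a4@(4,0):P a5@(2,2):R a6@(1,3):P a7@(3,3):R
t=2: a0@(1,0):P a1@(2,0):R a2@(2,2):P a3@(2,2):P a4@(0,0):P a5@(3,2):R a6@(1,0):P a7@(3,0):R
t=3: a0@(2,0):P a1@(3,0):R a2@(3,2):P a3@(3,2):P a4@(1,0):P a5@(4,2):R a6@(2,0):P a7@(4,0):R
t=4: a0@(3,0):P a1@(4,0):R a2@(4,2):P a3@(4,2):P a4@(2,0):P a5@(0,2):R a6@(3,0):P a7@(0,0):R
t=5: a0@(4,0):P a1@(0,0):R a2@(0,2):P a3@(0,2):P a4@(3,0):P a5@(1,2):R a6@(4,0):P a7@(1,0):R
t=6: a0@(0,0):P a1@(1,0):R a2@(1,2):P a3@(1,2):P a4@(4,0):P a5@(2,2):R a6@(0,0):P a7@(2,0):R

no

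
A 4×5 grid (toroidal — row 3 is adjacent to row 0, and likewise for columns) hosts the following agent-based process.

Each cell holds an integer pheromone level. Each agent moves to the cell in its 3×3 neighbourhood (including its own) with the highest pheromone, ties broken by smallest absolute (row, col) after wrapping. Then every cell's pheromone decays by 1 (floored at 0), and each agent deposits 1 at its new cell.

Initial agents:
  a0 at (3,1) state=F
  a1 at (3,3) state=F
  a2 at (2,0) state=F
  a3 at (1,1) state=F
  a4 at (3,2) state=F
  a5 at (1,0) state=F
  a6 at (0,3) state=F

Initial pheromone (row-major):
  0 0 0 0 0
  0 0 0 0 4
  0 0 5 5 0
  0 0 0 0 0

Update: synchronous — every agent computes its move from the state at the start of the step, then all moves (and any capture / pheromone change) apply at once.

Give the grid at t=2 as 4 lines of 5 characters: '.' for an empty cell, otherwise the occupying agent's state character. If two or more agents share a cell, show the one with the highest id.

.....
....F
..F..
.....

t=1: a0@(2,2) a1@(2,2) a2@(1,4) a3@(2,2) a4@(2,2) a5@(1,4) a6@(1,4) | pheromone: 0 0 0 0 0 / 0 0 0 0 6 / 0 0 8 4 0 / 0 0 0 0 0
t=2: a0@(2,2) a1@(2,2) a2@(1,4) a3@(2,2) a4@(2,2) a5@(1,4) a6@(1,4) | pheromone: 0 0 0 0 0 / 0 0 0 0 8 / 0 0 11 3 0 / 0 0 0 0 0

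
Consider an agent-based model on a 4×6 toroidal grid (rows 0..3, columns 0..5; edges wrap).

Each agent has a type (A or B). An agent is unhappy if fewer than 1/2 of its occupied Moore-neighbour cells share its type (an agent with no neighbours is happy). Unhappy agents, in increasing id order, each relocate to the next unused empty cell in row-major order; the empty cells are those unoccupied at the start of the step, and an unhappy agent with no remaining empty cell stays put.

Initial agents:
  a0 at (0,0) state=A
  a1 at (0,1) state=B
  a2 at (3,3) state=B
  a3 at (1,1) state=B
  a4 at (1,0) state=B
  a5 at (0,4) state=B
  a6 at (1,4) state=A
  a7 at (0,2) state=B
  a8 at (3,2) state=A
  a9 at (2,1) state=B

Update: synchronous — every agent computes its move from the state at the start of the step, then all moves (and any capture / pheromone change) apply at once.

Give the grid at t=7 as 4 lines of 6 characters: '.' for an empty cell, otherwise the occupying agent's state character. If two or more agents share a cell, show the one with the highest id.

t=1: a0@(0,3):A a1@(0,1):B a2@(3,3):B a3@(1,1):B a4@(1,0):B a5@(0,4):B a6@(0,5):A a7@(0,2):B a8@(1,2):A a9@(2,1):B
t=2: a0@(0,0):A a1@(0,1):B a2@(3,3):B a3@(1,1):B a4@(1,0):B a5@(1,3):B a6@(1,4):A a7@(0,2):B a8@(1,5):A a9@(2,1):B
t=3: a0@(0,3):A a1@(0,1):B a2@(3,3):B a3@(1,1):B a4@(1,0):B a5@(1,3):B a6@(1,4):A a7@(0,2):B a8@(1,5):A a9@(2,1):B
t=4: a0@(0,0):A a1@(0,1):B a2@(3,3):B a3@(1,1):B a4@(1,0):B a5@(0,4):B a6@(1,4):A a7@(0,2):B a8@(1,5):A a9@(2,1):B
t=5: a0@(0,3):A a1@(0,1):B a2@(3,3):B a3@(1,1):B a4@(1,0):B a5@(0,5):B a6@(1,4):A a7@(0,2):B a8@(1,5):A a9@(2,1):B
t=6: a0@(0,0):A a1@(0,1):B a2@(3,3):B a3@(1,1):B a4@(1,0):B a5@(0,4):B a6@(1,4):A a7@(0,2):B a8@(1,2):A a9@(2,1):B
t=7: a0@(0,3):A a1@(0,1):B a2@(3,3):B a3@(1,1):B a4@(1,0):B a5@(0,4):B a6@(0,5):A a7@(0,2):B a8@(1,3):A a9@(2,1):B

.BBABA
BB.A..
.B....
...B..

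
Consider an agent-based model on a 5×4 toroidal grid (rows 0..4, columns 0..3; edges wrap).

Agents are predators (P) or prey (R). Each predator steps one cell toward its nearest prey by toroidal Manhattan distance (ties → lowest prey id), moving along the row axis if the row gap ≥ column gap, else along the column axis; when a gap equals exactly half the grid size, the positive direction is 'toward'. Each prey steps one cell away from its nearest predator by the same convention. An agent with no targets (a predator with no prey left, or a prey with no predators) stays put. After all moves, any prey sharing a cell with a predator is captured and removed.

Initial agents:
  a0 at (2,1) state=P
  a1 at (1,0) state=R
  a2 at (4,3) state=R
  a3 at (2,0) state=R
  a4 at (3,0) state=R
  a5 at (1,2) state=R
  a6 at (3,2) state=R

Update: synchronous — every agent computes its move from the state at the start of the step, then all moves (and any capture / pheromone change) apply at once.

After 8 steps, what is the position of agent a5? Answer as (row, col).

(4, 2)

t=1: a0@(2,0):P a1@(0,0):R a2@(0,3):R a3@(2,3):R a4@(4,0):R a5@(0,2):R a6@(4,2):R
t=2: a0@(2,3):P a1@(4,0):R a2@(4,3):R a3@(2,2):R a4@(0,0):R a5@(4,2):R a6@(0,2):R
t=3: a0@(2,2):P a1@(0,0):R a2@(0,3):R a3@(2,1):R a4@(4,0):R a5@(0,2):R a6@(4,2):R
t=4: a0@(2,1):P a1@(4,0):R a2@(4,3):R a3@(2,0):R a4@(0,0):R a5@(4,2):R a6@(0,2):R
t=5: a0@(2,0):P a1@(0,0):R a2@(0,3):R a3@(2,3):R a4@(4,0):R a5@(0,2):R a6@(4,2):R
t=6: a0@(2,3):P a1@(4,0):R a2@(4,3):R a3@(2,2):R a4@(0,0):R a5@(4,2):R a6@(0,2):R
t=7: a0@(2,2):P a1@(0,0):R a2@(0,3):R a3@(2,1):R a4@(4,0):R a5@(0,2):R a6@(4,2):R
t=8: a0@(2,1):P a1@(4,0):R a2@(4,3):R a3@(2,0):R a4@(0,0):R a5@(4,2):R a6@(0,2):R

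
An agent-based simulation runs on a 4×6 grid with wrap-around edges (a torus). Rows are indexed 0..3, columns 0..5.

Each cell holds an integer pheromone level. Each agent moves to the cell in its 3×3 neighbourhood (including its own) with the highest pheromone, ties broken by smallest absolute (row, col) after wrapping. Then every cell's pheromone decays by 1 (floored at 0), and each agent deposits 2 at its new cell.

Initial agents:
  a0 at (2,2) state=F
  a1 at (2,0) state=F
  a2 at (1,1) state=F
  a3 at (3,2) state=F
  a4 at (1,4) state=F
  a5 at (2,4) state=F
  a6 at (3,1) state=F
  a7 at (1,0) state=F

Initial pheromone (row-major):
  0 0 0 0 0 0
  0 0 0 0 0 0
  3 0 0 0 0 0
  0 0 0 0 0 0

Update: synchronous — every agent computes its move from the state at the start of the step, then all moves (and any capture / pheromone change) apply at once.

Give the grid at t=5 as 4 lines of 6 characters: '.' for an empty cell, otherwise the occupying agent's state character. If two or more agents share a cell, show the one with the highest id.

.F.F..
......
F.....
......

t=1: a0@(1,1) a1@(2,0) a2@(2,0) a3@(0,1) a4@(0,3) a5@(1,3) a6@(2,0) a7@(2,0) | pheromone: 0 2 0 2 0 0 / 0 2 0 2 0 0 / 10 0 0 0 0 0 / 0 0 0 0 0 0
t=2: a0@(2,0) a1@(2,0) a2@(2,0) a3@(0,1) a4@(0,3) a5@(0,3) a6@(2,0) a7@(2,0) | pheromone: 0 3 0 5 0 0 / 0 1 0 1 0 0 / 19 0 0 0 0 0 / 0 0 0 0 0 0
t=3: a0@(2,0) a1@(2,0) a2@(2,0) a3@(0,1) a4@(0,3) a5@(0,3) a6@(2,0) a7@(2,0) | pheromone: 0 4 0 8 0 0 / 0 0 0 0 0 0 / 28 0 0 0 0 0 / 0 0 0 0 0 0
t=4: a0@(2,0) a1@(2,0) a2@(2,0) a3@(0,1) a4@(0,3) a5@(0,3) a6@(2,0) a7@(2,0) | pheromone: 0 5 0 11 0 0 / 0 0 0 0 0 0 / 37 0 0 0 0 0 / 0 0 0 0 0 0
t=5: a0@(2,0) a1@(2,0) a2@(2,0) a3@(0,1) a4@(0,3) a5@(0,3) a6@(2,0) a7@(2,0) | pheromone: 0 6 0 14 0 0 / 0 0 0 0 0 0 / 46 0 0 0 0 0 / 0 0 0 0 0 0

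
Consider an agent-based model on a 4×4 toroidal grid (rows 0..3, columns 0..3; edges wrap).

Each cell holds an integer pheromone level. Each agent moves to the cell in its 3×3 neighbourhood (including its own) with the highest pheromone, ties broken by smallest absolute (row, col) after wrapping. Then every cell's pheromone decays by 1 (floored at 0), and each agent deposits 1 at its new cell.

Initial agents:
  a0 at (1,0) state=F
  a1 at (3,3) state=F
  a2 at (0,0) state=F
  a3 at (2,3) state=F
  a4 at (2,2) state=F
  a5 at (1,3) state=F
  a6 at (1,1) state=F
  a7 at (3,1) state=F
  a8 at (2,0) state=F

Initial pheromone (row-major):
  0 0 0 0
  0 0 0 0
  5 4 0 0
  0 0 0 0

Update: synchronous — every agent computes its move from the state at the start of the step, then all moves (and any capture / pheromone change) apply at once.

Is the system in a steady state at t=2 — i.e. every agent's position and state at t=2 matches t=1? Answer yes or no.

no

t=1: a0@(2,0) a1@(2,0) a2@(0,0) a3@(2,0) a4@(2,1) a5@(2,0) a6@(2,0) a7@(2,0) a8@(2,0) | pheromone: 1 0 0 0 / 0 0 0 0 / 11 4 0 0 / 0 0 0 0
t=2: a0@(2,0) a1@(2,0) a2@(0,0) a3@(2,0) a4@(2,0) a5@(2,0) a6@(2,0) a7@(2,0) a8@(2,0) | pheromone: 1 0 0 0 / 0 0 0 0 / 18 3 0 0 / 0 0 0 0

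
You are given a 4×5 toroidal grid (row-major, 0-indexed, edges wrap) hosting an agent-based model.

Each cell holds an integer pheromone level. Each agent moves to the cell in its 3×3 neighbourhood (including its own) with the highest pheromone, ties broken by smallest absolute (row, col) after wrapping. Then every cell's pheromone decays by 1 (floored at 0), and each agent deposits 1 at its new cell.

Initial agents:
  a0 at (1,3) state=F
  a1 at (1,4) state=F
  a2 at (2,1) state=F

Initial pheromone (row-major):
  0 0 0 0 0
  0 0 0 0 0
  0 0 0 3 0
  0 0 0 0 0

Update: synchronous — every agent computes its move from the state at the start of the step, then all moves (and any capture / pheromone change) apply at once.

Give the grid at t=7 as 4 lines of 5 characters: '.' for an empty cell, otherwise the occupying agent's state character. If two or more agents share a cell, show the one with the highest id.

.....
F....
...F.
.....

t=1: a0@(2,3) a1@(2,3) a2@(1,0) | pheromone: 0 0 0 0 0 / 1 0 0 0 0 / 0 0 0 4 0 / 0 0 0 0 0
t=2: a0@(2,3) a1@(2,3) a2@(1,0) | pheromone: 0 0 0 0 0 / 1 0 0 0 0 / 0 0 0 5 0 / 0 0 0 0 0
t=3: a0@(2,3) a1@(2,3) a2@(1,0) | pheromone: 0 0 0 0 0 / 1 0 0 0 0 / 0 0 0 6 0 / 0 0 0 0 0
t=4: a0@(2,3) a1@(2,3) a2@(1,0) | pheromone: 0 0 0 0 0 / 1 0 0 0 0 / 0 0 0 7 0 / 0 0 0 0 0
t=5: a0@(2,3) a1@(2,3) a2@(1,0) | pheromone: 0 0 0 0 0 / 1 0 0 0 0 / 0 0 0 8 0 / 0 0 0 0 0
t=6: a0@(2,3) a1@(2,3) a2@(1,0) | pheromone: 0 0 0 0 0 / 1 0 0 0 0 / 0 0 0 9 0 / 0 0 0 0 0
t=7: a0@(2,3) a1@(2,3) a2@(1,0) | pheromone: 0 0 0 0 0 / 1 0 0 0 0 / 0 0 0 10 0 / 0 0 0 0 0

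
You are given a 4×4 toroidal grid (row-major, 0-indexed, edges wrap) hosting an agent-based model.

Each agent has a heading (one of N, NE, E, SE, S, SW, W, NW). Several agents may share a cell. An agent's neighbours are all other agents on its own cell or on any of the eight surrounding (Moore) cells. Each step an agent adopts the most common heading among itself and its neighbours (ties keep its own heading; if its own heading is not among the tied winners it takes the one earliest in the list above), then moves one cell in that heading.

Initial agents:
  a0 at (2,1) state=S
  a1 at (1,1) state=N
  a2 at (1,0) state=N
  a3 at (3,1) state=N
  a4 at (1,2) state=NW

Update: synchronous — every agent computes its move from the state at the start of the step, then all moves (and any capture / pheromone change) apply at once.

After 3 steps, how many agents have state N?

5

t=1: a0@(1,1):N a1@(0,1):N a2@(0,0):N a3@(2,1):N a4@(0,1):NW
t=2: a0@(0,1):N a1@(3,1):N a2@(3,0):N a3@(1,1):N a4@(3,1):N
t=3: a0@(3,1):N a1@(2,1):N a2@(2,0):N a3@(0,1):N a4@(2,1):N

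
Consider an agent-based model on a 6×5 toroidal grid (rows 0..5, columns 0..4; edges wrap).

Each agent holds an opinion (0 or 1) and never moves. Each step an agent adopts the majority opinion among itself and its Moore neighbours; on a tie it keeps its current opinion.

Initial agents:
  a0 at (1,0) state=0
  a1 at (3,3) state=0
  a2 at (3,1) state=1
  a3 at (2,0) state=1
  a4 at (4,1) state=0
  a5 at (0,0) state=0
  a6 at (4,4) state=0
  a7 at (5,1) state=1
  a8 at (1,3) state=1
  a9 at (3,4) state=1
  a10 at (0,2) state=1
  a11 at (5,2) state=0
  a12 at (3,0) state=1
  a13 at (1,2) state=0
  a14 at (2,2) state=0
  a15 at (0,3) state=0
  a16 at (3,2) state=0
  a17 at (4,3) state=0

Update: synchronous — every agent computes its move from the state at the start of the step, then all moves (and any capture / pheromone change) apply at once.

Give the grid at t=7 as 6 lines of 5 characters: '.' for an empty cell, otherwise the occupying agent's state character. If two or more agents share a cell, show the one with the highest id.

0.00.
0.00.
1.0..
11001
.0.00
.00..

t=1: a0@(1,0):0 a1@(3,3):0 a2@(3,1):1 a3@(2,0):1 a4@(4,1):0 a5@(0,0):0 a6@(4,4):0 a7@(5,1):0 a8@(1,3):0 a9@(3,4):1 a10@(0,2):1 a11@(5,2):0 a12@(3,0):1 a13@(1,2):0 a14@(2,2):0 a15@(0,3):0 a16@(3,2):0 a17@(4,3):0
t=2: a0@(1,0):0 a1@(3,3):0 a2@(3,1):1 a3@(2,0):1 a4@(4,1):0 a5@(0,0):0 a6@(4,4):0 a7@(5,1):0 a8@(1,3):0 a9@(3,4):1 a10@(0,2):0 a11@(5,2):0 a12@(3,0):1 a13@(1,2):0 a14@(2,2):0 a15@(0,3):0 a16@(3,2):0 a17@(4,3):0
t=3: (unchanged — steady state)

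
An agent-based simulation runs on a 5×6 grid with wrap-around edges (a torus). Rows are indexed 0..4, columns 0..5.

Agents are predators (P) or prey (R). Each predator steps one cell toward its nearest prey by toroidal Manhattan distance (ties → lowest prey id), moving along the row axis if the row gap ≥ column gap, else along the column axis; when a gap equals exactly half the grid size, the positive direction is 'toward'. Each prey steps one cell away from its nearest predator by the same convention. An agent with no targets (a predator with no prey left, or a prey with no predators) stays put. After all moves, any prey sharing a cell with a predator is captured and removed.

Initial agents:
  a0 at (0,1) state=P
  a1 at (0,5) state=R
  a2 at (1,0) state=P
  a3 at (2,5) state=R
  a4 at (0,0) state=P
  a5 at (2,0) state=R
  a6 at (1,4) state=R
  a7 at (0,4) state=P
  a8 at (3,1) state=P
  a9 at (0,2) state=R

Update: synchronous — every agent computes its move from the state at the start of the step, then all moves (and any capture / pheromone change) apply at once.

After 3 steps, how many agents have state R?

t=1: a0@(0,2):P a1@(0,4):R a2@(2,0):P a3@(3,5):R a4@(0,5):P a5@(3,0):R a6@(2,4):R a7@(0,5):P a8@(2,1):P a9@(0,3):R
t=2: a0@(0,3):P a2@(3,0):P a3@(4,5):R a4@(0,4):P a5@(4,0):R a6@(2,3):R a7@(0,4):P a8@(3,1):P
t=3: a0@(1,3):P a2@(4,0):P a3@(0,5):R a4@(4,4):P a5@(0,0):R a6@(3,3):R a7@(4,4):P a8@(4,1):P

3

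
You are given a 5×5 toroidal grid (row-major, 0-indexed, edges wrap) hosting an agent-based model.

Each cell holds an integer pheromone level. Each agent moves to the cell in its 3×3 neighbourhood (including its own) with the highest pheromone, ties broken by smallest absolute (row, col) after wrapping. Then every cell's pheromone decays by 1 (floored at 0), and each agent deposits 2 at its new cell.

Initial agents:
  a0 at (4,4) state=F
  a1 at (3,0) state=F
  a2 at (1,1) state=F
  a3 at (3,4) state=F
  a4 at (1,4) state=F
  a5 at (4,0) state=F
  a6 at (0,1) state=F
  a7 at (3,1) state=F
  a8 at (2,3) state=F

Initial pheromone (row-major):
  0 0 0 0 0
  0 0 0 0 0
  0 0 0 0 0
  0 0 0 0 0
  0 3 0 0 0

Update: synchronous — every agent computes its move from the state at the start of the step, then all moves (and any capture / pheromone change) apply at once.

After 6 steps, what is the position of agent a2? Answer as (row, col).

t=1: a0@(0,0) a1@(4,1) a2@(0,0) a3@(2,0) a4@(0,0) a5@(4,1) a6@(4,1) a7@(4,1) a8@(1,2) | pheromone: 6 0 0 0 0 / 0 0 2 0 0 / 2 0 0 0 0 / 0 0 0 0 0 / 0 10 0 0 0
t=2: a0@(4,1) a1@(4,1) a2@(4,1) a3@(2,0) a4@(4,1) a5@(4,1) a6@(4,1) a7@(4,1) a8@(1,2) | pheromone: 5 0 0 0 0 / 0 0 3 0 0 / 3 0 0 0 0 / 0 0 0 0 0 / 0 23 0 0 0
t=3: a0@(4,1) a1@(4,1) a2@(4,1) a3@(2,0) a4@(4,1) a5@(4,1) a6@(4,1) a7@(4,1) a8@(1,2) | pheromone: 4 0 0 0 0 / 0 0 4 0 0 / 4 0 0 0 0 / 0 0 0 0 0 / 0 36 0 0 0
t=4: a0@(4,1) a1@(4,1) a2@(4,1) a3@(2,0) a4@(4,1) a5@(4,1) a6@(4,1) a7@(4,1) a8@(1,2) | pheromone: 3 0 0 0 0 / 0 0 5 0 0 / 5 0 0 0 0 / 0 0 0 0 0 / 0 49 0 0 0
t=5: a0@(4,1) a1@(4,1) a2@(4,1) a3@(2,0) a4@(4,1) a5@(4,1) a6@(4,1) a7@(4,1) a8@(1,2) | pheromone: 2 0 0 0 0 / 0 0 6 0 0 / 6 0 0 0 0 / 0 0 0 0 0 / 0 62 0 0 0
t=6: a0@(4,1) a1@(4,1) a2@(4,1) a3@(2,0) a4@(4,1) a5@(4,1) a6@(4,1) a7@(4,1) a8@(1,2) | pheromone: 1 0 0 0 0 / 0 0 7 0 0 / 7 0 0 0 0 / 0 0 0 0 0 / 0 75 0 0 0

(4, 1)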